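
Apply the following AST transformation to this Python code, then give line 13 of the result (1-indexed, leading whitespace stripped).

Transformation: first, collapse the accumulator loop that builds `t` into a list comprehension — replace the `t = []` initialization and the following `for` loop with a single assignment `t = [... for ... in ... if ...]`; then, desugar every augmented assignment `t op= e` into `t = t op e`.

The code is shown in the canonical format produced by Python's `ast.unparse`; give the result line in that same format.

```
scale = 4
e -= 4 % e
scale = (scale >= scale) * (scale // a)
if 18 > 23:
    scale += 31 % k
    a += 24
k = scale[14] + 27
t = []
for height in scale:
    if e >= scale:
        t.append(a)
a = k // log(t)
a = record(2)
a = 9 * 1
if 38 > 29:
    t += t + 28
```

Transformed code:
scale = 4
e = e - 4 % e
scale = (scale >= scale) * (scale // a)
if 18 > 23:
    scale = scale + 31 % k
    a = a + 24
k = scale[14] + 27
t = [a for height in scale if e >= scale]
a = k // log(t)
a = record(2)
a = 9 * 1
if 38 > 29:
    t = t + (t + 28)

t = t + (t + 28)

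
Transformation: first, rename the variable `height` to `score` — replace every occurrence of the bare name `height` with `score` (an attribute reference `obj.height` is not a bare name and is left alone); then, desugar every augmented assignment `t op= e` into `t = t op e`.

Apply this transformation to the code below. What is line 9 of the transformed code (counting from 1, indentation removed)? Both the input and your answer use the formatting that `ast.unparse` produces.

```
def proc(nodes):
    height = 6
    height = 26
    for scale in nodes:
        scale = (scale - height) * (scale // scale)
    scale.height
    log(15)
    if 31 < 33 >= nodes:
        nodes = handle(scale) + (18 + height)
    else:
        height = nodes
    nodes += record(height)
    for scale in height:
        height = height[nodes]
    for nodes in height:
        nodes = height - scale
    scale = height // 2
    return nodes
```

nodes = handle(scale) + (18 + score)

Transformed code:
def proc(nodes):
    score = 6
    score = 26
    for scale in nodes:
        scale = (scale - score) * (scale // scale)
    scale.height
    log(15)
    if 31 < 33 >= nodes:
        nodes = handle(scale) + (18 + score)
    else:
        score = nodes
    nodes = nodes + record(score)
    for scale in score:
        score = score[nodes]
    for nodes in score:
        nodes = score - scale
    scale = score // 2
    return nodes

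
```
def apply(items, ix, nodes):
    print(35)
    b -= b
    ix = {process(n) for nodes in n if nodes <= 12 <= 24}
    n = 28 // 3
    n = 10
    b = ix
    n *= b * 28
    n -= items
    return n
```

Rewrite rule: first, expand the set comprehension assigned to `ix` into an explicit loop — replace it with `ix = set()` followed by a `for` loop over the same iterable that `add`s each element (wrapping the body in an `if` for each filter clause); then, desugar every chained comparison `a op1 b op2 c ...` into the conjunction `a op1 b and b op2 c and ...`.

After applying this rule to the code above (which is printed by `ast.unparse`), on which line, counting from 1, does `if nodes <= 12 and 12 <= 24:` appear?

Transformed code:
def apply(items, ix, nodes):
    print(35)
    b -= b
    ix = set()
    for nodes in n:
        if nodes <= 12 and 12 <= 24:
            ix.add(process(n))
    n = 28 // 3
    n = 10
    b = ix
    n *= b * 28
    n -= items
    return n

6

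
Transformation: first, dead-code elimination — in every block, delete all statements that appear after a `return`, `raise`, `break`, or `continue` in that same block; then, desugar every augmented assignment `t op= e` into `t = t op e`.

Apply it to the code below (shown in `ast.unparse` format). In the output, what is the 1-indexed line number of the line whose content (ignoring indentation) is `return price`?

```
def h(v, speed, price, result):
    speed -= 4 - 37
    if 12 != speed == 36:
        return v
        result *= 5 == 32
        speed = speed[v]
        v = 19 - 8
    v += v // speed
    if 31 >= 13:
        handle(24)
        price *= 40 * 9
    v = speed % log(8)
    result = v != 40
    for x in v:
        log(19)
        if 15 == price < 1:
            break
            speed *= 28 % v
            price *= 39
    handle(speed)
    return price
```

Transformed code:
def h(v, speed, price, result):
    speed = speed - (4 - 37)
    if 12 != speed == 36:
        return v
    v = v + v // speed
    if 31 >= 13:
        handle(24)
        price = price * (40 * 9)
    v = speed % log(8)
    result = v != 40
    for x in v:
        log(19)
        if 15 == price < 1:
            break
    handle(speed)
    return price

16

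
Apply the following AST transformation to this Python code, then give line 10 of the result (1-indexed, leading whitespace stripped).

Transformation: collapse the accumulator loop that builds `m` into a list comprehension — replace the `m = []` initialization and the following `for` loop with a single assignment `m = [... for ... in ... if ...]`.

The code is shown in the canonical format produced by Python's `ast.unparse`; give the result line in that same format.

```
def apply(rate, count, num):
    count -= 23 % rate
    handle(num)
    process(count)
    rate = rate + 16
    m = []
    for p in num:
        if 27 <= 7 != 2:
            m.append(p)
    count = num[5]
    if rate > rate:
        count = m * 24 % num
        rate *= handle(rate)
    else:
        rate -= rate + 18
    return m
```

rate *= handle(rate)

Transformed code:
def apply(rate, count, num):
    count -= 23 % rate
    handle(num)
    process(count)
    rate = rate + 16
    m = [p for p in num if 27 <= 7 != 2]
    count = num[5]
    if rate > rate:
        count = m * 24 % num
        rate *= handle(rate)
    else:
        rate -= rate + 18
    return m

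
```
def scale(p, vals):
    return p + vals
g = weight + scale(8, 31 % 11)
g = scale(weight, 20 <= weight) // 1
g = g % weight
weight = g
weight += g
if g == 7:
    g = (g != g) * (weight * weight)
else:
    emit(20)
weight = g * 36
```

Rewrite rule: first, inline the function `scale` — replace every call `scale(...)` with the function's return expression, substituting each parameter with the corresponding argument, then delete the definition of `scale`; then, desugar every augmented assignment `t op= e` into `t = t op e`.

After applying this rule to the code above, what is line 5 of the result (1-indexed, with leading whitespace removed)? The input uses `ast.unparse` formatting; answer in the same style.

weight = weight + g

Transformed code:
g = weight + (8 + 31 % 11)
g = (weight + (20 <= weight)) // 1
g = g % weight
weight = g
weight = weight + g
if g == 7:
    g = (g != g) * (weight * weight)
else:
    emit(20)
weight = g * 36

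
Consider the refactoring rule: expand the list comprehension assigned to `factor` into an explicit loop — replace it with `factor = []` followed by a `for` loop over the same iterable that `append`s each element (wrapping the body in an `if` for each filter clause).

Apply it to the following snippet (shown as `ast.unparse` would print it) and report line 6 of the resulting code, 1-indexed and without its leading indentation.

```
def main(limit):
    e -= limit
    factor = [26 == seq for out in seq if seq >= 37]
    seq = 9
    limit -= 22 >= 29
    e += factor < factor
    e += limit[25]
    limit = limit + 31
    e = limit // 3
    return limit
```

factor.append(26 == seq)

Transformed code:
def main(limit):
    e -= limit
    factor = []
    for out in seq:
        if seq >= 37:
            factor.append(26 == seq)
    seq = 9
    limit -= 22 >= 29
    e += factor < factor
    e += limit[25]
    limit = limit + 31
    e = limit // 3
    return limit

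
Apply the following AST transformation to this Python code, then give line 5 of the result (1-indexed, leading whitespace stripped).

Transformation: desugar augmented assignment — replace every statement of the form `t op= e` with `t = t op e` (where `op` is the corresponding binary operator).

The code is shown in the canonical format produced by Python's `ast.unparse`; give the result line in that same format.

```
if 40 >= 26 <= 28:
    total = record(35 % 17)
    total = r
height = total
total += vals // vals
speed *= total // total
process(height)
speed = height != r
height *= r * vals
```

Transformed code:
if 40 >= 26 <= 28:
    total = record(35 % 17)
    total = r
height = total
total = total + vals // vals
speed = speed * (total // total)
process(height)
speed = height != r
height = height * (r * vals)

total = total + vals // vals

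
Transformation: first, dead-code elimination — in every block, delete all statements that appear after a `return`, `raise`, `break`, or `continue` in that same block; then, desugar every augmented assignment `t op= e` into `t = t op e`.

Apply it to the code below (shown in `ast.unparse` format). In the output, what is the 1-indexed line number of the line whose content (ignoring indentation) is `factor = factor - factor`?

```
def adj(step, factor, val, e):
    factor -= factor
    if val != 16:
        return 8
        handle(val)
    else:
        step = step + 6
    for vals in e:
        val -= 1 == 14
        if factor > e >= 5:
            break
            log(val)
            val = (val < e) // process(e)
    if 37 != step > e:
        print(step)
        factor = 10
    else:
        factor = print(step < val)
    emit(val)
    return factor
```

2

Transformed code:
def adj(step, factor, val, e):
    factor = factor - factor
    if val != 16:
        return 8
    else:
        step = step + 6
    for vals in e:
        val = val - (1 == 14)
        if factor > e >= 5:
            break
    if 37 != step > e:
        print(step)
        factor = 10
    else:
        factor = print(step < val)
    emit(val)
    return factor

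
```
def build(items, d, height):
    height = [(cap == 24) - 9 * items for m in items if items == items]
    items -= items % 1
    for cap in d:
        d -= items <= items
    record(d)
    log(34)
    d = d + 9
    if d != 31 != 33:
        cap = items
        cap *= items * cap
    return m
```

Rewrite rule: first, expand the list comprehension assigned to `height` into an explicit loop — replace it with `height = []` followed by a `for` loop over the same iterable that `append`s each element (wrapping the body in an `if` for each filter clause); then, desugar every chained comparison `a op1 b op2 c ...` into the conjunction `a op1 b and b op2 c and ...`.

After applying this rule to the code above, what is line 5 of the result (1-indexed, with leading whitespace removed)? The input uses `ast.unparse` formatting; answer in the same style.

height.append((cap == 24) - 9 * items)

Transformed code:
def build(items, d, height):
    height = []
    for m in items:
        if items == items:
            height.append((cap == 24) - 9 * items)
    items -= items % 1
    for cap in d:
        d -= items <= items
    record(d)
    log(34)
    d = d + 9
    if d != 31 and 31 != 33:
        cap = items
        cap *= items * cap
    return m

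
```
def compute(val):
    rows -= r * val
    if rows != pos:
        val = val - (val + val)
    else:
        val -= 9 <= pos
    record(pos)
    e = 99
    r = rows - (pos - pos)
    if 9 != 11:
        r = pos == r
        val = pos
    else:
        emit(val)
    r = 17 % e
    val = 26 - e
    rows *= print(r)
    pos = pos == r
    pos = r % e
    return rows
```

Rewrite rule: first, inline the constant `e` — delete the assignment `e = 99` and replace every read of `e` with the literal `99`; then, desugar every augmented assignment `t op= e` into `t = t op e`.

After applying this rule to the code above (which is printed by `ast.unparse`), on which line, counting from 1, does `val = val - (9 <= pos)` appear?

6

Transformed code:
def compute(val):
    rows = rows - r * val
    if rows != pos:
        val = val - (val + val)
    else:
        val = val - (9 <= pos)
    record(pos)
    r = rows - (pos - pos)
    if 9 != 11:
        r = pos == r
        val = pos
    else:
        emit(val)
    r = 17 % 99
    val = 26 - 99
    rows = rows * print(r)
    pos = pos == r
    pos = r % 99
    return rows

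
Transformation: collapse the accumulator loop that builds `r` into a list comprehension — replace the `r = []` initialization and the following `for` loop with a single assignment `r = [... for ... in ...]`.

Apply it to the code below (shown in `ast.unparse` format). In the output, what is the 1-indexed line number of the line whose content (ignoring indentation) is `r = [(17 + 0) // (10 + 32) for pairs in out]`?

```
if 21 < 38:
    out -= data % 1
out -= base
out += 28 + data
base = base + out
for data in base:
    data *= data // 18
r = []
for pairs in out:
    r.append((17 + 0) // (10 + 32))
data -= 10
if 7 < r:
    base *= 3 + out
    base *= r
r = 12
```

Transformed code:
if 21 < 38:
    out -= data % 1
out -= base
out += 28 + data
base = base + out
for data in base:
    data *= data // 18
r = [(17 + 0) // (10 + 32) for pairs in out]
data -= 10
if 7 < r:
    base *= 3 + out
    base *= r
r = 12

8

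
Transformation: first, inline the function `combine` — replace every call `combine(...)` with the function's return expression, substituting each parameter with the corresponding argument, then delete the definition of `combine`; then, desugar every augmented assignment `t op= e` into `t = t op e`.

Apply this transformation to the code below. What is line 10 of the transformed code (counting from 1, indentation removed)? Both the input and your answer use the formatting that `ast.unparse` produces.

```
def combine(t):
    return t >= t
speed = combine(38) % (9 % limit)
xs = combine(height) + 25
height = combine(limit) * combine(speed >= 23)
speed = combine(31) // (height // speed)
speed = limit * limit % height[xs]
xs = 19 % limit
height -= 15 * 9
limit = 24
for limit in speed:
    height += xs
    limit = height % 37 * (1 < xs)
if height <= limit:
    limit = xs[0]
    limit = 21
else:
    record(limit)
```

Transformed code:
speed = (38 >= 38) % (9 % limit)
xs = (height >= height) + 25
height = (limit >= limit) * ((speed >= 23) >= (speed >= 23))
speed = (31 >= 31) // (height // speed)
speed = limit * limit % height[xs]
xs = 19 % limit
height = height - 15 * 9
limit = 24
for limit in speed:
    height = height + xs
    limit = height % 37 * (1 < xs)
if height <= limit:
    limit = xs[0]
    limit = 21
else:
    record(limit)

height = height + xs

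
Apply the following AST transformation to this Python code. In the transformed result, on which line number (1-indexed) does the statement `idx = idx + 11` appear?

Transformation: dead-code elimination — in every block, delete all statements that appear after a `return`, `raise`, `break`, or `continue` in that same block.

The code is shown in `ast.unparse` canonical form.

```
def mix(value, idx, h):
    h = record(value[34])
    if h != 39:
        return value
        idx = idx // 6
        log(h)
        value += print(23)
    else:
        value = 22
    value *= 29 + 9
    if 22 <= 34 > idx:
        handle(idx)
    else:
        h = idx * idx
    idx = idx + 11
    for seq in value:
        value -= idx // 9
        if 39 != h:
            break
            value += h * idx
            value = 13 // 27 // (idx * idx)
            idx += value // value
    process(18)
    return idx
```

12

Transformed code:
def mix(value, idx, h):
    h = record(value[34])
    if h != 39:
        return value
    else:
        value = 22
    value *= 29 + 9
    if 22 <= 34 > idx:
        handle(idx)
    else:
        h = idx * idx
    idx = idx + 11
    for seq in value:
        value -= idx // 9
        if 39 != h:
            break
    process(18)
    return idx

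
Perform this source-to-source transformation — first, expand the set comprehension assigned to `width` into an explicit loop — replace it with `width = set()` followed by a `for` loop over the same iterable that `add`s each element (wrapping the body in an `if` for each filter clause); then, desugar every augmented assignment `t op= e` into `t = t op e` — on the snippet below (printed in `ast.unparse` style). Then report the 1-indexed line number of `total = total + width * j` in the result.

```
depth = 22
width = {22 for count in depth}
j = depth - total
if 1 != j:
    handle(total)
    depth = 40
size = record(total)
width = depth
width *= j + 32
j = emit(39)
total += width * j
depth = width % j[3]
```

Transformed code:
depth = 22
width = set()
for count in depth:
    width.add(22)
j = depth - total
if 1 != j:
    handle(total)
    depth = 40
size = record(total)
width = depth
width = width * (j + 32)
j = emit(39)
total = total + width * j
depth = width % j[3]

13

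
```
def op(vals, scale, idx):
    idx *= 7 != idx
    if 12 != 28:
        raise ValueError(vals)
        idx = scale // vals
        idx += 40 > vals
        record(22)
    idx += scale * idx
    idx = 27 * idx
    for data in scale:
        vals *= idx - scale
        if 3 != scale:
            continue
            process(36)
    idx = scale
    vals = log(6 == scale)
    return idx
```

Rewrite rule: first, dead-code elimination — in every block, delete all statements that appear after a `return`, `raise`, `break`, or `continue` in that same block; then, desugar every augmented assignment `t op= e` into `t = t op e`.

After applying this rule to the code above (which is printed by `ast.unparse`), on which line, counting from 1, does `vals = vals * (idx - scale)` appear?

Transformed code:
def op(vals, scale, idx):
    idx = idx * (7 != idx)
    if 12 != 28:
        raise ValueError(vals)
    idx = idx + scale * idx
    idx = 27 * idx
    for data in scale:
        vals = vals * (idx - scale)
        if 3 != scale:
            continue
    idx = scale
    vals = log(6 == scale)
    return idx

8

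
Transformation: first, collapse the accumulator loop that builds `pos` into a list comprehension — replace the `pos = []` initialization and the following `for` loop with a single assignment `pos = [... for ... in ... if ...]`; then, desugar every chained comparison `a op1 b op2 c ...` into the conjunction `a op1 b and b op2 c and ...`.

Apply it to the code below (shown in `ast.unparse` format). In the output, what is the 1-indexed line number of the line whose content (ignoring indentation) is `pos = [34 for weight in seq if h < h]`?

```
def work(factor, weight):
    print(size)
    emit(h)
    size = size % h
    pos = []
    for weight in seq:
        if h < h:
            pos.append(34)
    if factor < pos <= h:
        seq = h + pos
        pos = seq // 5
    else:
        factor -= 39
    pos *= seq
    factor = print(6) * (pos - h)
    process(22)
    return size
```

Transformed code:
def work(factor, weight):
    print(size)
    emit(h)
    size = size % h
    pos = [34 for weight in seq if h < h]
    if factor < pos and pos <= h:
        seq = h + pos
        pos = seq // 5
    else:
        factor -= 39
    pos *= seq
    factor = print(6) * (pos - h)
    process(22)
    return size

5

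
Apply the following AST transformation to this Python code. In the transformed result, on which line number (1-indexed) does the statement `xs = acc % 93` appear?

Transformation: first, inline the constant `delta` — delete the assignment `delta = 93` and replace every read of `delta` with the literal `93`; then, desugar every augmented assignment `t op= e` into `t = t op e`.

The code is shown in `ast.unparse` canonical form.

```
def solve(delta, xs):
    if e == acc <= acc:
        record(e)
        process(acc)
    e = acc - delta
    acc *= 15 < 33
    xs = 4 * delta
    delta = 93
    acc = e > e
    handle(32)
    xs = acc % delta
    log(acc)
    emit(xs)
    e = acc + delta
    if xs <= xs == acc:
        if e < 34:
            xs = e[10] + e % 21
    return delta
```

Transformed code:
def solve(delta, xs):
    if e == acc <= acc:
        record(e)
        process(acc)
    e = acc - 93
    acc = acc * (15 < 33)
    xs = 4 * 93
    acc = e > e
    handle(32)
    xs = acc % 93
    log(acc)
    emit(xs)
    e = acc + 93
    if xs <= xs == acc:
        if e < 34:
            xs = e[10] + e % 21
    return 93

10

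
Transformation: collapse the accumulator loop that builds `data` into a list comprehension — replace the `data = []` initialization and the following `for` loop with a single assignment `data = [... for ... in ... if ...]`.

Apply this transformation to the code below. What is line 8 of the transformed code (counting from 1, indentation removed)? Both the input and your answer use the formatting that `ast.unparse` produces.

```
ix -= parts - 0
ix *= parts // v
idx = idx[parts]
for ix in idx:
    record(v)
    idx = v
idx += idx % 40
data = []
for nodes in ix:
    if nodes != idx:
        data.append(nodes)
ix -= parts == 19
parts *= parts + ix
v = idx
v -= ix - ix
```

Transformed code:
ix -= parts - 0
ix *= parts // v
idx = idx[parts]
for ix in idx:
    record(v)
    idx = v
idx += idx % 40
data = [nodes for nodes in ix if nodes != idx]
ix -= parts == 19
parts *= parts + ix
v = idx
v -= ix - ix

data = [nodes for nodes in ix if nodes != idx]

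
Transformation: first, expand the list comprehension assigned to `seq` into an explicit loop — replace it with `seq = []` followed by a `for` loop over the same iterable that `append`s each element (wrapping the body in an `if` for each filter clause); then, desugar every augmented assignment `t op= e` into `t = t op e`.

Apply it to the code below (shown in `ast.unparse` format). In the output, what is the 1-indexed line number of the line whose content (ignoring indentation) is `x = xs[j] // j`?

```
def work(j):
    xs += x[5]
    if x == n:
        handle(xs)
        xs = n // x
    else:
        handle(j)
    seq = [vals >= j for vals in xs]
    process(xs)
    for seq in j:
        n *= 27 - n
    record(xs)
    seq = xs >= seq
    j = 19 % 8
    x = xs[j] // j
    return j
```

Transformed code:
def work(j):
    xs = xs + x[5]
    if x == n:
        handle(xs)
        xs = n // x
    else:
        handle(j)
    seq = []
    for vals in xs:
        seq.append(vals >= j)
    process(xs)
    for seq in j:
        n = n * (27 - n)
    record(xs)
    seq = xs >= seq
    j = 19 % 8
    x = xs[j] // j
    return j

17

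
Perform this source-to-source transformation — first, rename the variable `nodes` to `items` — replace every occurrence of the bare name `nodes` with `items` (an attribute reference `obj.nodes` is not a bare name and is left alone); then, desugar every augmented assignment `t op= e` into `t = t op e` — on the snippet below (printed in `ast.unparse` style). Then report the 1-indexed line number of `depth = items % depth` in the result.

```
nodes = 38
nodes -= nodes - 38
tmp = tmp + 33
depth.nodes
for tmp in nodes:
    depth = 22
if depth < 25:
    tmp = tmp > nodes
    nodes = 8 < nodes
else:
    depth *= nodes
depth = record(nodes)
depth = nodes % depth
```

13

Transformed code:
items = 38
items = items - (items - 38)
tmp = tmp + 33
depth.nodes
for tmp in items:
    depth = 22
if depth < 25:
    tmp = tmp > items
    items = 8 < items
else:
    depth = depth * items
depth = record(items)
depth = items % depth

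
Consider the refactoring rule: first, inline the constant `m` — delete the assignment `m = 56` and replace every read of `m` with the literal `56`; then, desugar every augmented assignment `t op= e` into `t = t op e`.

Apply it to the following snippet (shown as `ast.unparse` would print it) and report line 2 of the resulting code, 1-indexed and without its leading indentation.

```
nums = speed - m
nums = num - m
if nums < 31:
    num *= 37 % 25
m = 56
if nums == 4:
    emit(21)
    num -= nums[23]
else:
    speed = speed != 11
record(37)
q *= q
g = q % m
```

nums = num - 56

Transformed code:
nums = speed - 56
nums = num - 56
if nums < 31:
    num = num * (37 % 25)
if nums == 4:
    emit(21)
    num = num - nums[23]
else:
    speed = speed != 11
record(37)
q = q * q
g = q % 56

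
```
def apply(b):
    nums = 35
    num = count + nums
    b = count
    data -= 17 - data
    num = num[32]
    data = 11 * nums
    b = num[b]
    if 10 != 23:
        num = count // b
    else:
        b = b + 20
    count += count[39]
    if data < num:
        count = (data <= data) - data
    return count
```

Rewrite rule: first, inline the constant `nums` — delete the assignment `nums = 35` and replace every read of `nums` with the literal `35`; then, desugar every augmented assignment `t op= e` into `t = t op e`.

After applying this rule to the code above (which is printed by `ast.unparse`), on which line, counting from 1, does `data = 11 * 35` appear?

Transformed code:
def apply(b):
    num = count + 35
    b = count
    data = data - (17 - data)
    num = num[32]
    data = 11 * 35
    b = num[b]
    if 10 != 23:
        num = count // b
    else:
        b = b + 20
    count = count + count[39]
    if data < num:
        count = (data <= data) - data
    return count

6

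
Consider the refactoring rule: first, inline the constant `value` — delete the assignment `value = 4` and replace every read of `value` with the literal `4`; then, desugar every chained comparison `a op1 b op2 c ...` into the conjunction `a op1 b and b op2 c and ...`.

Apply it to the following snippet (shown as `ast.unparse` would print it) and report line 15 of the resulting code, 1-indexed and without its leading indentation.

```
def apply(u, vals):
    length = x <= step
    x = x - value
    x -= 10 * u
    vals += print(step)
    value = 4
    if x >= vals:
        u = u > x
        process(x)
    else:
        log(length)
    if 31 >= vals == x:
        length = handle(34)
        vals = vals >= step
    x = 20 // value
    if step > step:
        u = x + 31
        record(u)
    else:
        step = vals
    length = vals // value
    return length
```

Transformed code:
def apply(u, vals):
    length = x <= step
    x = x - 4
    x -= 10 * u
    vals += print(step)
    if x >= vals:
        u = u > x
        process(x)
    else:
        log(length)
    if 31 >= vals and vals == x:
        length = handle(34)
        vals = vals >= step
    x = 20 // 4
    if step > step:
        u = x + 31
        record(u)
    else:
        step = vals
    length = vals // 4
    return length

if step > step:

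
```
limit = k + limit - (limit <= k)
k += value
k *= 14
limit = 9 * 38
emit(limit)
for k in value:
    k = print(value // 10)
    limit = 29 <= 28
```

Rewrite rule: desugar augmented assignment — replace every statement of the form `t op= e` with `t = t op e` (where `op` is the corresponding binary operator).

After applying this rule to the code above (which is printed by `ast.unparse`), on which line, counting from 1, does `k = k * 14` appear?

3

Transformed code:
limit = k + limit - (limit <= k)
k = k + value
k = k * 14
limit = 9 * 38
emit(limit)
for k in value:
    k = print(value // 10)
    limit = 29 <= 28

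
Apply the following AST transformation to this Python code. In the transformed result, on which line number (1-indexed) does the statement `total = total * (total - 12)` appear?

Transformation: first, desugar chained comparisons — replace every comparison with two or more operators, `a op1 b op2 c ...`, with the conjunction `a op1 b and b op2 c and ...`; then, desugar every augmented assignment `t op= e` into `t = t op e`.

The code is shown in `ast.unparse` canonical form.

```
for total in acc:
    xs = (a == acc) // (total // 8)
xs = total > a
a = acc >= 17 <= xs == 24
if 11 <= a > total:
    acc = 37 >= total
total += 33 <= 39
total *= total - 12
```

Transformed code:
for total in acc:
    xs = (a == acc) // (total // 8)
xs = total > a
a = acc >= 17 and 17 <= xs and (xs == 24)
if 11 <= a and a > total:
    acc = 37 >= total
total = total + (33 <= 39)
total = total * (total - 12)

8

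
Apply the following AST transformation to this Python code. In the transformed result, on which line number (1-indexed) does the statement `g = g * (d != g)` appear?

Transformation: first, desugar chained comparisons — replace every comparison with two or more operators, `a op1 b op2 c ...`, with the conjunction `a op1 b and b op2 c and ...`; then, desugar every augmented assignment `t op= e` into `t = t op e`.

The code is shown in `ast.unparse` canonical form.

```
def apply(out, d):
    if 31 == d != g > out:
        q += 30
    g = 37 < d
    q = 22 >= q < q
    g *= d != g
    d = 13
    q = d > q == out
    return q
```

6

Transformed code:
def apply(out, d):
    if 31 == d and d != g and (g > out):
        q = q + 30
    g = 37 < d
    q = 22 >= q and q < q
    g = g * (d != g)
    d = 13
    q = d > q and q == out
    return q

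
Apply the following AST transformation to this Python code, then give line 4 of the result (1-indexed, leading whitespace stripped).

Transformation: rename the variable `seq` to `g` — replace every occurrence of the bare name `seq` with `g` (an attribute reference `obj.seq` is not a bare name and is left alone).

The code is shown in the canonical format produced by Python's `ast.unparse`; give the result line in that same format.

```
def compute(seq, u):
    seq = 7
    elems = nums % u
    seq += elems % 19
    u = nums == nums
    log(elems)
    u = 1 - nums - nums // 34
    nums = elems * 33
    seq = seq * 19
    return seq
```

g += elems % 19

Transformed code:
def compute(g, u):
    g = 7
    elems = nums % u
    g += elems % 19
    u = nums == nums
    log(elems)
    u = 1 - nums - nums // 34
    nums = elems * 33
    g = g * 19
    return g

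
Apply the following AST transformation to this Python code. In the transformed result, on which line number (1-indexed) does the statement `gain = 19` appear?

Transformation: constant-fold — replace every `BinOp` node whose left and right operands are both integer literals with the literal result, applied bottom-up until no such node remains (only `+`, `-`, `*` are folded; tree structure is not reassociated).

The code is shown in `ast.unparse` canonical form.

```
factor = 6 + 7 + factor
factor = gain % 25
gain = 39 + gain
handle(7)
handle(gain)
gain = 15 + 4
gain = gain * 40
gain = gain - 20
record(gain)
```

Transformed code:
factor = 13 + factor
factor = gain % 25
gain = 39 + gain
handle(7)
handle(gain)
gain = 19
gain = gain * 40
gain = gain - 20
record(gain)

6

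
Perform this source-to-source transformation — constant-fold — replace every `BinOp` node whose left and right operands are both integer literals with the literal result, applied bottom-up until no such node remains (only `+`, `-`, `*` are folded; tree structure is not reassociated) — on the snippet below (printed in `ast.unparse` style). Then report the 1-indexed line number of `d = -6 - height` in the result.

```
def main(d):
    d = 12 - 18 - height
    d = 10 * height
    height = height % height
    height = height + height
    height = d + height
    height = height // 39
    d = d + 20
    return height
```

Transformed code:
def main(d):
    d = -6 - height
    d = 10 * height
    height = height % height
    height = height + height
    height = d + height
    height = height // 39
    d = d + 20
    return height

2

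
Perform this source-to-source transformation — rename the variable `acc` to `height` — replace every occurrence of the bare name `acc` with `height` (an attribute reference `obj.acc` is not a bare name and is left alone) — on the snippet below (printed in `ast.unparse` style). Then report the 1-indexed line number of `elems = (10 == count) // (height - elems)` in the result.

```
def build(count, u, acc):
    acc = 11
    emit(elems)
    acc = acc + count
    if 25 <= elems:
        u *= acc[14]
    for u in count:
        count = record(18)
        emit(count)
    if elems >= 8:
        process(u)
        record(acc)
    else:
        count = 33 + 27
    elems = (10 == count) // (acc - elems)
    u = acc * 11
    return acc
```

Transformed code:
def build(count, u, height):
    height = 11
    emit(elems)
    height = height + count
    if 25 <= elems:
        u *= height[14]
    for u in count:
        count = record(18)
        emit(count)
    if elems >= 8:
        process(u)
        record(height)
    else:
        count = 33 + 27
    elems = (10 == count) // (height - elems)
    u = height * 11
    return height

15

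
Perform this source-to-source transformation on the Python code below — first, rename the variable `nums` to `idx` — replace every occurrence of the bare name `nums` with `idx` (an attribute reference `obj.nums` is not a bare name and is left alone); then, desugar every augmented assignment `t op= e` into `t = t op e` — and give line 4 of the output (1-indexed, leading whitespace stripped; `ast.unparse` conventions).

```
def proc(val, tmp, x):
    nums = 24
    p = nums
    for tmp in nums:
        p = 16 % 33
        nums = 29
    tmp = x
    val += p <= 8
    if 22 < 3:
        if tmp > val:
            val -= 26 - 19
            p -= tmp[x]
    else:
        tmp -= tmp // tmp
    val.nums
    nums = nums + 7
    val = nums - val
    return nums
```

Transformed code:
def proc(val, tmp, x):
    idx = 24
    p = idx
    for tmp in idx:
        p = 16 % 33
        idx = 29
    tmp = x
    val = val + (p <= 8)
    if 22 < 3:
        if tmp > val:
            val = val - (26 - 19)
            p = p - tmp[x]
    else:
        tmp = tmp - tmp // tmp
    val.nums
    idx = idx + 7
    val = idx - val
    return idx

for tmp in idx:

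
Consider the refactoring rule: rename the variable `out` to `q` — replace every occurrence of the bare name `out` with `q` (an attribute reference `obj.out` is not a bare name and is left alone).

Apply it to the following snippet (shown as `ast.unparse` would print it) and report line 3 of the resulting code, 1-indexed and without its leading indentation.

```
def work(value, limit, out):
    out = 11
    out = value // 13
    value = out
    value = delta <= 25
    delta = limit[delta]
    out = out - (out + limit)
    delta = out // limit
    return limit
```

q = value // 13

Transformed code:
def work(value, limit, q):
    q = 11
    q = value // 13
    value = q
    value = delta <= 25
    delta = limit[delta]
    q = q - (q + limit)
    delta = q // limit
    return limit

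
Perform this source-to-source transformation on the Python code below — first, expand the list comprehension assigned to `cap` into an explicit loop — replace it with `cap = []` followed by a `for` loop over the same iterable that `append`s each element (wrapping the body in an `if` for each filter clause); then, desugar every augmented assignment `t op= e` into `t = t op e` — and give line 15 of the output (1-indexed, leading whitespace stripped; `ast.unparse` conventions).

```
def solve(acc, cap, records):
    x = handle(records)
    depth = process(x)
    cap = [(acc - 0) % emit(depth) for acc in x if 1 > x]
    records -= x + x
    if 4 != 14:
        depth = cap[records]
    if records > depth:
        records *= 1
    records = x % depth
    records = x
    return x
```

Transformed code:
def solve(acc, cap, records):
    x = handle(records)
    depth = process(x)
    cap = []
    for acc in x:
        if 1 > x:
            cap.append((acc - 0) % emit(depth))
    records = records - (x + x)
    if 4 != 14:
        depth = cap[records]
    if records > depth:
        records = records * 1
    records = x % depth
    records = x
    return x

return x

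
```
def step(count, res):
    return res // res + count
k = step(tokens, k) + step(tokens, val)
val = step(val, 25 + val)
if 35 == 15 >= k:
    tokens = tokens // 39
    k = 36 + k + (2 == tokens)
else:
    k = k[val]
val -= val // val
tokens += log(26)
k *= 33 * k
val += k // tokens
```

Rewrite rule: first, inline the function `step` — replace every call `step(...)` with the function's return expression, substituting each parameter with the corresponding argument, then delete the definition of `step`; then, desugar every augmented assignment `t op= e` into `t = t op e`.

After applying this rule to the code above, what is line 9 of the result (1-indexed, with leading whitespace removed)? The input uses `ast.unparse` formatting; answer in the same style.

tokens = tokens + log(26)

Transformed code:
k = k // k + tokens + (val // val + tokens)
val = (25 + val) // (25 + val) + val
if 35 == 15 >= k:
    tokens = tokens // 39
    k = 36 + k + (2 == tokens)
else:
    k = k[val]
val = val - val // val
tokens = tokens + log(26)
k = k * (33 * k)
val = val + k // tokens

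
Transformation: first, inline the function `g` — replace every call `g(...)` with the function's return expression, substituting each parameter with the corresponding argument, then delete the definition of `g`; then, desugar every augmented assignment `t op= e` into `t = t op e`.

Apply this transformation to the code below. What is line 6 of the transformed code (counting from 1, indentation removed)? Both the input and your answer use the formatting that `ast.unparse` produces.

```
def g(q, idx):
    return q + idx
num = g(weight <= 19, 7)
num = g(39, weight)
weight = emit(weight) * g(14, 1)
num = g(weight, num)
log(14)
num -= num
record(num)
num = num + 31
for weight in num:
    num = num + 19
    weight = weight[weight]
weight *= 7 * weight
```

Transformed code:
num = (weight <= 19) + 7
num = 39 + weight
weight = emit(weight) * (14 + 1)
num = weight + num
log(14)
num = num - num
record(num)
num = num + 31
for weight in num:
    num = num + 19
    weight = weight[weight]
weight = weight * (7 * weight)

num = num - num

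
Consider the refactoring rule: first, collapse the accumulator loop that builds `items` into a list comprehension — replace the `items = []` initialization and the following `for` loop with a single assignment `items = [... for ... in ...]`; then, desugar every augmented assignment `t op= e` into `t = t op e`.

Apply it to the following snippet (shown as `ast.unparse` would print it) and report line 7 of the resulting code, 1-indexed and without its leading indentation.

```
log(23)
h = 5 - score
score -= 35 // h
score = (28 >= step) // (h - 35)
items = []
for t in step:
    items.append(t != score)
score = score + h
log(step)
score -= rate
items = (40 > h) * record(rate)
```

log(step)

Transformed code:
log(23)
h = 5 - score
score = score - 35 // h
score = (28 >= step) // (h - 35)
items = [t != score for t in step]
score = score + h
log(step)
score = score - rate
items = (40 > h) * record(rate)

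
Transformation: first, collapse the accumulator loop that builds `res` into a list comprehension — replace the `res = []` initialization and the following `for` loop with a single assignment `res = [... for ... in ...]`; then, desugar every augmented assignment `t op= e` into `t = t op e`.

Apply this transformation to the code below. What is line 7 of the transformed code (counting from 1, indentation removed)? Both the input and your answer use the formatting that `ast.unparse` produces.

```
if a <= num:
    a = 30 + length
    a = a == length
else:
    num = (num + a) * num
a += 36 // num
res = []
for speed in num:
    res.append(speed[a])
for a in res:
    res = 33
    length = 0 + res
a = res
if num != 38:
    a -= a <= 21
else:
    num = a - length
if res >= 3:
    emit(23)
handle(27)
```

Transformed code:
if a <= num:
    a = 30 + length
    a = a == length
else:
    num = (num + a) * num
a = a + 36 // num
res = [speed[a] for speed in num]
for a in res:
    res = 33
    length = 0 + res
a = res
if num != 38:
    a = a - (a <= 21)
else:
    num = a - length
if res >= 3:
    emit(23)
handle(27)

res = [speed[a] for speed in num]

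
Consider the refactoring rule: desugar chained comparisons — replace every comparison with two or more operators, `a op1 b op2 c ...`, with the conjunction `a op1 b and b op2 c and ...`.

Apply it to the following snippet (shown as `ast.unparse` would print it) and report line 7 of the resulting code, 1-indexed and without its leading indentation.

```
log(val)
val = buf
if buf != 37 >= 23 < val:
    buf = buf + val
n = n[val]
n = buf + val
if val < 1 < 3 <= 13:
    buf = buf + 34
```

Transformed code:
log(val)
val = buf
if buf != 37 and 37 >= 23 and (23 < val):
    buf = buf + val
n = n[val]
n = buf + val
if val < 1 and 1 < 3 and (3 <= 13):
    buf = buf + 34

if val < 1 and 1 < 3 and (3 <= 13):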